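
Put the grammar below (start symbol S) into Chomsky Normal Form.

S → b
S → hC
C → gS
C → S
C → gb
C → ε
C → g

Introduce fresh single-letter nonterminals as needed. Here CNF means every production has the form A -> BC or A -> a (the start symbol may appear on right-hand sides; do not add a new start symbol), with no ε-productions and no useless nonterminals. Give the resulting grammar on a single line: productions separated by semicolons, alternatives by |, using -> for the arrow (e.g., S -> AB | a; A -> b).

S -> b | h | DC; A -> g; B -> b; C -> b | g | h | AB | AS | DC; D -> h

Nullable: {C}; after ε-elimination: S -> b | h | hC; C -> S | g | gS | gb.
After unit-elimination: S -> b | h | hC; C -> b | g | h | gS | gb | hC.
TERM: introduce B -> b, A -> g, D -> h and substitute in every rule of length ≥2.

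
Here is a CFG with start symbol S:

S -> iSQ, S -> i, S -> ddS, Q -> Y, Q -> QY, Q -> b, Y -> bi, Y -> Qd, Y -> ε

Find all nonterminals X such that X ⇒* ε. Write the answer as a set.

{Q, Y}

Directly nullable (have an ε-rule): {Y}.
Q is nullable via Q -> Y (every symbol on the right is already known nullable).
Not nullable: S — each has a terminal in every rule's right-hand side or depends on a non-nullable symbol.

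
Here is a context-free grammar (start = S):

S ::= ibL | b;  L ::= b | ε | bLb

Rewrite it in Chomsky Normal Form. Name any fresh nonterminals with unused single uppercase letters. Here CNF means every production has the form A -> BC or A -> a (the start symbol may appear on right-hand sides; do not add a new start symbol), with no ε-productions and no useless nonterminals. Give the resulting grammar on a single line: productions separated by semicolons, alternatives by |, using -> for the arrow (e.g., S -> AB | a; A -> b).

Nullable: {L}; after ε-elimination: S -> b | ib | ibL; L -> b | bb | bLb.
No unit productions to eliminate.
TERM: introduce A -> b, B -> i and substitute in every rule of length ≥2.
BIN: L -> ALA becomes L -> AC, C -> LA; S -> BAL becomes S -> BD, D -> AL.

S -> b | BA | BD; A -> b; B -> i; C -> LA; D -> AL; L -> b | AA | AC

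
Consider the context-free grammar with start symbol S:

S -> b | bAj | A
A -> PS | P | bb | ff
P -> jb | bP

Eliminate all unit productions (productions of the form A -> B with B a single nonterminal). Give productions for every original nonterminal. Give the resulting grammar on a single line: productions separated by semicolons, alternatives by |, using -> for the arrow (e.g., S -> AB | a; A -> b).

Unit productions: A->P, S->A.
Unit pairs (A ⇒* B via units): (A,P), (S,A), (S,P).
S: inherits non-unit rules of {A, P, S} → PS | b | bAj | bP | bb | ff | jb.
A: inherits non-unit rules of {A, P} → PS | bP | bb | ff | jb.
P: inherits non-unit rules of {P} → bP | jb.

S -> b | PS | bP | bb | ff | jb | bAj; A -> PS | bP | bb | ff | jb; P -> bP | jb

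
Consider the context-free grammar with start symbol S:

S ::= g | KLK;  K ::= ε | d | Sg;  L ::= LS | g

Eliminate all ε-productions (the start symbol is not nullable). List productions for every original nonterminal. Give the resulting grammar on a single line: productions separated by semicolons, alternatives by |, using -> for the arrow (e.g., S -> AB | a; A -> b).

Nullable set: {K}.
S -> KLK: K, K nullable, giving KL | KLK | L | LK.
Drop K -> ε.
Unchanged (no nullable symbols): S -> g; K -> Sg; K -> d; L -> LS; L -> g.

S -> L | g | KL | LK | KLK; K -> d | Sg; L -> g | LS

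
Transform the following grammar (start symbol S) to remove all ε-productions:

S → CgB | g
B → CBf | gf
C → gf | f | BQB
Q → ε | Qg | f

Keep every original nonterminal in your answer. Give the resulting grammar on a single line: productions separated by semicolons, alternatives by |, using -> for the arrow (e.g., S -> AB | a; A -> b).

Nullable set: {Q}.
C -> BQB: Q nullable, giving BB | BQB.
Drop Q -> ε.
Q -> Qg: Q nullable, giving Qg | g.
Unchanged (no nullable symbols): S -> CgB; S -> g; B -> CBf; B -> gf; C -> f; C -> gf; Q -> f.

S -> g | CgB; B -> gf | CBf; C -> f | BB | gf | BQB; Q -> f | g | Qg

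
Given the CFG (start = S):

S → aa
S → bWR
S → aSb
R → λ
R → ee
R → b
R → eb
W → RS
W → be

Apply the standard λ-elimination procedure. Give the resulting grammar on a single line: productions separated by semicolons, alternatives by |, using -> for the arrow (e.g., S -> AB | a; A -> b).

Nullable set: {R}.
S -> bWR: R nullable, giving bW | bWR.
Drop R -> λ.
W -> RS: R nullable, giving RS | S.
Unchanged (no nullable symbols): S -> aSb; S -> aa; R -> b; R -> eb; R -> ee; W -> be.

S -> aa | bW | aSb | bWR; R -> b | eb | ee; W -> S | RS | be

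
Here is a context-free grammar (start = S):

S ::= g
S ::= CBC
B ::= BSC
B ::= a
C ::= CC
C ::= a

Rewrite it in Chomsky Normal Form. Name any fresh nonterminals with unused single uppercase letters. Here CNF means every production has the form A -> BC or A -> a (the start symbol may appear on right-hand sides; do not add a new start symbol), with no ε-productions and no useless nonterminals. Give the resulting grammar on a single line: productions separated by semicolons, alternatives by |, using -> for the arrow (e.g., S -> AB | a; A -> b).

No ε-productions.
No unit productions to eliminate.
BIN: B -> BSC becomes B -> BA, A -> SC; S -> CBC becomes S -> CD, D -> BC.

S -> g | CD; A -> SC; B -> a | BA; C -> a | CC; D -> BC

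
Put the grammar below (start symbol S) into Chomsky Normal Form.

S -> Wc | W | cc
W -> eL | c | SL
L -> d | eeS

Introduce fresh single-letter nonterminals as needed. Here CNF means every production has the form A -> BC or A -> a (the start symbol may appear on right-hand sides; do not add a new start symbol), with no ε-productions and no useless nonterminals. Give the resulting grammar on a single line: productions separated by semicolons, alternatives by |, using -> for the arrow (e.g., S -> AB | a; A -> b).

No ε-productions.
After unit-elimination: S -> c | SL | Wc | cc | eL; L -> d | eeS; W -> c | SL | eL.
TERM: introduce B -> c, A -> e and substitute in every rule of length ≥2.
BIN: L -> AAS becomes L -> AC, C -> AS.

S -> c | AL | BB | SL | WB; A -> e; B -> c; C -> AS; L -> d | AC; W -> c | AL | SL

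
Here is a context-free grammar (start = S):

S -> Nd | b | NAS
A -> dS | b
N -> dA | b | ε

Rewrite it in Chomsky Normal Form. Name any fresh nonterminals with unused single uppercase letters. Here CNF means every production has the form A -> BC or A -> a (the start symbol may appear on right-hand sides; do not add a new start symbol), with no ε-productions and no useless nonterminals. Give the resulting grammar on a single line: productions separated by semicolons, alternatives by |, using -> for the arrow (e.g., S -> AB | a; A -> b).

S -> b | d | AS | NB | NC; A -> b | BS; B -> d; C -> AS; N -> b | BA

Nullable: {N}; after ε-elimination: S -> b | d | AS | Nd | NAS; A -> b | dS; N -> b | dA.
No unit productions to eliminate.
TERM: introduce B -> d and substitute in every rule of length ≥2.
BIN: S -> NAS becomes S -> NC, C -> AS.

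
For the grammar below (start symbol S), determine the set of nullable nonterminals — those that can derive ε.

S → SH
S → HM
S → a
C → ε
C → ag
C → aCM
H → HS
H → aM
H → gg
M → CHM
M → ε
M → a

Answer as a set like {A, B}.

Directly nullable (have an ε-rule): {C, M}.
Not nullable: H, S — each has a terminal in every rule's right-hand side or depends on a non-nullable symbol.

{C, M}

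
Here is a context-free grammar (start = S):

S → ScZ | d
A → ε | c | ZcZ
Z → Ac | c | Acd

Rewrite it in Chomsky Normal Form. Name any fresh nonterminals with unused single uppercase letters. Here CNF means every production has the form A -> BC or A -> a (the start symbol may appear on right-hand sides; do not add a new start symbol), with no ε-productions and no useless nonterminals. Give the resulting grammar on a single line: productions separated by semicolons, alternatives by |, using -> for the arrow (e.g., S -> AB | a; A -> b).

Nullable: {A}; after ε-elimination: S -> d | ScZ; A -> c | ZcZ; Z -> c | Ac | cd | Acd.
No unit productions to eliminate.
TERM: introduce B -> c, C -> d and substitute in every rule of length ≥2.
BIN: A -> ZBZ becomes A -> ZD, D -> BZ; S -> SBZ becomes S -> SE, E -> BZ; Z -> ABC becomes Z -> AF, F -> BC.

S -> d | SE; A -> c | ZD; B -> c; C -> d; D -> BZ; E -> BZ; F -> BC; Z -> c | AB | AF | BC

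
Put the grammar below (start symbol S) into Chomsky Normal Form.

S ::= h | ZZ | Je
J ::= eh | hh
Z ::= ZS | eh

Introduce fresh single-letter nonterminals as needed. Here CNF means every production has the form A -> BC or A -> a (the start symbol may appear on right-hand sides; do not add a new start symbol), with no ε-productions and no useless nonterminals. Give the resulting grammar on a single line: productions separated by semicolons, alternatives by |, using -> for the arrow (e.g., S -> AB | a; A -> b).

No ε-productions.
No unit productions to eliminate.
TERM: introduce A -> e, B -> h and substitute in every rule of length ≥2.

S -> h | JA | ZZ; A -> e; B -> h; J -> AB | BB; Z -> AB | ZS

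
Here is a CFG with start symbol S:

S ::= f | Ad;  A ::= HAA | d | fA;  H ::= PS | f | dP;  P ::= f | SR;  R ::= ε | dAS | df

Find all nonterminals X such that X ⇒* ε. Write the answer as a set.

{R}

Directly nullable (have an ε-rule): {R}.
Not nullable: A, H, P, S — each has a terminal in every rule's right-hand side or depends on a non-nullable symbol.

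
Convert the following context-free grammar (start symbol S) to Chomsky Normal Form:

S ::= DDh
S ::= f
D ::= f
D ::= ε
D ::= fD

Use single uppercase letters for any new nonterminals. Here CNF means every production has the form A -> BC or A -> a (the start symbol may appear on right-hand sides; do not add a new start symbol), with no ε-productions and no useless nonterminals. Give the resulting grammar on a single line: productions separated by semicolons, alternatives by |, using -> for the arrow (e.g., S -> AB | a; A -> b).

S -> f | h | DB | DC; A -> f; B -> h; C -> DB; D -> f | AD

Nullable: {D}; after ε-elimination: S -> f | h | Dh | DDh; D -> f | fD.
No unit productions to eliminate.
TERM: introduce A -> f, B -> h and substitute in every rule of length ≥2.
BIN: S -> DDB becomes S -> DC, C -> DB.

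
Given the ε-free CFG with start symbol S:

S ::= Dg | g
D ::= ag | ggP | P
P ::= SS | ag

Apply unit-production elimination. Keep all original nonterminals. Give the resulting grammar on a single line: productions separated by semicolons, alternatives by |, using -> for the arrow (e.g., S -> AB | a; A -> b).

S -> g | Dg; D -> SS | ag | ggP; P -> SS | ag

Unit productions: D->P.
Unit pairs (A ⇒* B via units): (D,P).
S: inherits non-unit rules of {S} → Dg | g.
D: inherits non-unit rules of {D, P} → SS | ag | ggP.
P: inherits non-unit rules of {P} → SS | ag.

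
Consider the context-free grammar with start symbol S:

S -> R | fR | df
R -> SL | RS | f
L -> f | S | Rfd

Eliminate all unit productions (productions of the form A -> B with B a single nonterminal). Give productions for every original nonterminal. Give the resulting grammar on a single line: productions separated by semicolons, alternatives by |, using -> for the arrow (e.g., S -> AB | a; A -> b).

Unit productions: L->S, S->R.
Unit pairs (A ⇒* B via units): (L,R), (L,S), (S,R).
S: inherits non-unit rules of {R, S} → RS | SL | df | f | fR.
L: inherits non-unit rules of {L, R, S} → RS | Rfd | SL | df | f | fR.
R: inherits non-unit rules of {R} → RS | SL | f.

S -> f | RS | SL | df | fR; L -> f | RS | SL | df | fR | Rfd; R -> f | RS | SL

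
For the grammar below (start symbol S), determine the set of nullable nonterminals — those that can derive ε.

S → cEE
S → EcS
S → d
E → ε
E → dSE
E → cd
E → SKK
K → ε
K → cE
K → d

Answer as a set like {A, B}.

{E, K}

Directly nullable (have an ε-rule): {E, K}.
Not nullable: S — each has a terminal in every rule's right-hand side or depends on a non-nullable symbol.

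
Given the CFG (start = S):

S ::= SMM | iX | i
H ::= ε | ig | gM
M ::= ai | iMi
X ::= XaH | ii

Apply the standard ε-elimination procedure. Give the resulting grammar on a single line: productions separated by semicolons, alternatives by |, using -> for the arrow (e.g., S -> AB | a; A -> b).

S -> i | iX | SMM; H -> gM | ig; M -> ai | iMi; X -> Xa | ii | XaH

Nullable set: {H}.
Drop H -> ε.
X -> XaH: H nullable, giving Xa | XaH.
Unchanged (no nullable symbols): S -> SMM; S -> i; S -> iX; H -> gM; H -> ig; M -> ai; M -> iMi; X -> ii.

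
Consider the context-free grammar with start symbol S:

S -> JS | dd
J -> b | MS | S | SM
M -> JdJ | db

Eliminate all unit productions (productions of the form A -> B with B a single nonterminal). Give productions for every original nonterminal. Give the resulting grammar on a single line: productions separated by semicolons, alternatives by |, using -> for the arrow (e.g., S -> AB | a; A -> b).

S -> JS | dd; J -> b | JS | MS | SM | dd; M -> db | JdJ

Unit productions: J->S.
Unit pairs (A ⇒* B via units): (J,S).
S: inherits non-unit rules of {S} → JS | dd.
J: inherits non-unit rules of {J, S} → JS | MS | SM | b | dd.
M: inherits non-unit rules of {M} → JdJ | db.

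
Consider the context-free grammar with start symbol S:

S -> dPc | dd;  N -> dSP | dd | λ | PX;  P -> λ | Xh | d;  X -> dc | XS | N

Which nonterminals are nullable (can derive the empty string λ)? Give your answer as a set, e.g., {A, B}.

{N, P, X}

Directly nullable (have an ε-rule): {N, P}.
X is nullable via X -> N (every symbol on the right is already known nullable).
Not nullable: S — each has a terminal in every rule's right-hand side or depends on a non-nullable symbol.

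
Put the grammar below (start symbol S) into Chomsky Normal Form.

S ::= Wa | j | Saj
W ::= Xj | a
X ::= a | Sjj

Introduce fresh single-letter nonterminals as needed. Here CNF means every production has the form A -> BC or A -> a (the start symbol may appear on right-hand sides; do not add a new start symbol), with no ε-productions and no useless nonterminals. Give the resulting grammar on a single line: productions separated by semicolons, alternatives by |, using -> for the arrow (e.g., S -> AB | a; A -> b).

S -> j | SC | WA; A -> a; B -> j; C -> AB; D -> BB; W -> a | XB; X -> a | SD

No ε-productions.
No unit productions to eliminate.
TERM: introduce A -> a, B -> j and substitute in every rule of length ≥2.
BIN: S -> SAB becomes S -> SC, C -> AB; X -> SBB becomes X -> SD, D -> BB.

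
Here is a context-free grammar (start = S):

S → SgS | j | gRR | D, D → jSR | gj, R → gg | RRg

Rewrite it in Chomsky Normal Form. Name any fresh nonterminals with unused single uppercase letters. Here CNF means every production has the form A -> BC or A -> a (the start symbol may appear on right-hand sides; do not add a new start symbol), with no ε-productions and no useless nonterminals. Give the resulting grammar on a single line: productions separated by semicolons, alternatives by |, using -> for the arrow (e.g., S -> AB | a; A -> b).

No ε-productions.
After unit-elimination: S -> j | gj | SgS | gRR | jSR; D -> gj | jSR; R -> gg | RRg.
TERM: introduce A -> g, B -> j and substitute in every rule of length ≥2.
BIN: D -> BSR becomes D -> BC, C -> SR; R -> RRA becomes R -> RE, E -> RA; S -> ARR becomes S -> AF, F -> RR; S -> BSR becomes S -> BG, G -> SR; S -> SAS becomes S -> SH, H -> AS.
Drop unreachable/unproductive: D.

S -> j | AB | AF | BG | SH; A -> g; B -> j; E -> RA; F -> RR; G -> SR; H -> AS; R -> AA | RE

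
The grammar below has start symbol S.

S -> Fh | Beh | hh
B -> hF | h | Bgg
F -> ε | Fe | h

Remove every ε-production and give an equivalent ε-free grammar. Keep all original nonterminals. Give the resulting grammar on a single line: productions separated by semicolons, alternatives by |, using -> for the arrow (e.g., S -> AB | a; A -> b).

Nullable set: {F}.
S -> Fh: F nullable, giving Fh | h.
B -> hF: F nullable, giving h | hF.
Drop F -> ε.
F -> Fe: F nullable, giving Fe | e.
Unchanged (no nullable symbols): S -> Beh; S -> hh; B -> Bgg; B -> h; F -> h.

S -> h | Fh | hh | Beh; B -> h | hF | Bgg; F -> e | h | Fe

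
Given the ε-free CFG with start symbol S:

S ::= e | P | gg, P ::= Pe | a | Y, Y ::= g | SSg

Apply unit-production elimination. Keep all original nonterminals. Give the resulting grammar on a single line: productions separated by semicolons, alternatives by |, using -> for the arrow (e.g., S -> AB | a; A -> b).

S -> a | e | g | Pe | gg | SSg; P -> a | g | Pe | SSg; Y -> g | SSg

Unit productions: P->Y, S->P.
Unit pairs (A ⇒* B via units): (P,Y), (S,P), (S,Y).
S: inherits non-unit rules of {P, S, Y} → Pe | SSg | a | e | g | gg.
P: inherits non-unit rules of {P, Y} → Pe | SSg | a | g.
Y: inherits non-unit rules of {Y} → SSg | g.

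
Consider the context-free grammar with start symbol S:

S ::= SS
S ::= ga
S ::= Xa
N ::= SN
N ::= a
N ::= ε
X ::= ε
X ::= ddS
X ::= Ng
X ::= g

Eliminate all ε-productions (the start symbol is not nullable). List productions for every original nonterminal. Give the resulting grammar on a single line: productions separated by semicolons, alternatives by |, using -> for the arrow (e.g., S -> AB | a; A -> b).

Nullable set: {N, X}.
S -> Xa: X nullable, giving Xa | a.
Drop N -> ε.
N -> SN: N nullable, giving S | SN.
Drop X -> ε.
X -> Ng: N nullable, giving Ng | g.
Unchanged (no nullable symbols): S -> SS; S -> ga; N -> a; X -> ddS; X -> g.

S -> a | SS | Xa | ga; N -> S | a | SN; X -> g | Ng | ddS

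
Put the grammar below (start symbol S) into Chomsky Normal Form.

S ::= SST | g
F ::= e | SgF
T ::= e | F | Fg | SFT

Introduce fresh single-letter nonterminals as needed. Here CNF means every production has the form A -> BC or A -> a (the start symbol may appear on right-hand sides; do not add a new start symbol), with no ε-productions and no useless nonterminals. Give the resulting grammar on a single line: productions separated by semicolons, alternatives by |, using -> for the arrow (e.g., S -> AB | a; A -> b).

S -> g | SC; A -> g; B -> AF; C -> ST; D -> AF; E -> FT; F -> e | SB; T -> e | FA | SD | SE

No ε-productions.
After unit-elimination: S -> g | SST; F -> e | SgF; T -> e | Fg | SFT | SgF.
TERM: introduce A -> g and substitute in every rule of length ≥2.
BIN: F -> SAF becomes F -> SB, B -> AF; S -> SST becomes S -> SC, C -> ST; T -> SAF becomes T -> SD, D -> AF; T -> SFT becomes T -> SE, E -> FT.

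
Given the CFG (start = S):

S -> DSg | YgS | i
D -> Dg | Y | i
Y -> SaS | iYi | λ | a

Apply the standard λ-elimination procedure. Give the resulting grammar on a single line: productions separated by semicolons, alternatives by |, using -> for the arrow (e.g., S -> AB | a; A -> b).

Nullable set: {D, Y}.
S -> DSg: D nullable, giving DSg | Sg.
S -> YgS: Y nullable, giving YgS | gS.
D -> Dg: D nullable, giving Dg | g.
D -> Y: Y nullable, giving Y.
Drop Y -> λ.
Y -> iYi: Y nullable, giving iYi | ii.
Unchanged (no nullable symbols): S -> i; D -> i; Y -> SaS; Y -> a.

S -> i | Sg | gS | DSg | YgS; D -> Y | g | i | Dg; Y -> a | ii | SaS | iYi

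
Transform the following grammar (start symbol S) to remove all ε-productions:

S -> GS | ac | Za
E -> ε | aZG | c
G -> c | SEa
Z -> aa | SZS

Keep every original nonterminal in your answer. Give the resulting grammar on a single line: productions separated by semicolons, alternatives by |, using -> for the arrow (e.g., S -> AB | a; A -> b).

S -> GS | Za | ac; E -> c | aZG; G -> c | Sa | SEa; Z -> aa | SZS

Nullable set: {E}.
Drop E -> ε.
G -> SEa: E nullable, giving SEa | Sa.
Unchanged (no nullable symbols): S -> GS; S -> Za; S -> ac; E -> aZG; E -> c; G -> c; Z -> SZS; Z -> aa.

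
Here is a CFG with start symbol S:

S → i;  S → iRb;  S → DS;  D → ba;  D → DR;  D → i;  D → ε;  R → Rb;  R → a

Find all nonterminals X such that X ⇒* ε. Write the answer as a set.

Directly nullable (have an ε-rule): {D}.
Not nullable: R, S — each has a terminal in every rule's right-hand side or depends on a non-nullable symbol.

{D}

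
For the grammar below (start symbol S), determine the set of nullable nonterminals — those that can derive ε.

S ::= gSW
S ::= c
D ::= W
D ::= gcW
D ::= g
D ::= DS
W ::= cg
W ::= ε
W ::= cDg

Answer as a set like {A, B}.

{D, W}

Directly nullable (have an ε-rule): {W}.
D is nullable via D -> W (every symbol on the right is already known nullable).
Not nullable: S — each has a terminal in every rule's right-hand side or depends on a non-nullable symbol.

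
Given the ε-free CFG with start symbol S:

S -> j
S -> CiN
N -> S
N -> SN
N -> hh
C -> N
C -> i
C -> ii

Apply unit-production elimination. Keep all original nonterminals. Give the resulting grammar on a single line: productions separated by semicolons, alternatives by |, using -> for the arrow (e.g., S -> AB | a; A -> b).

Unit productions: C->N, N->S.
Unit pairs (A ⇒* B via units): (C,N), (C,S), (N,S).
S: inherits non-unit rules of {S} → CiN | j.
C: inherits non-unit rules of {C, N, S} → CiN | SN | hh | i | ii | j.
N: inherits non-unit rules of {N, S} → CiN | SN | hh | j.

S -> j | CiN; C -> i | j | SN | hh | ii | CiN; N -> j | SN | hh | CiN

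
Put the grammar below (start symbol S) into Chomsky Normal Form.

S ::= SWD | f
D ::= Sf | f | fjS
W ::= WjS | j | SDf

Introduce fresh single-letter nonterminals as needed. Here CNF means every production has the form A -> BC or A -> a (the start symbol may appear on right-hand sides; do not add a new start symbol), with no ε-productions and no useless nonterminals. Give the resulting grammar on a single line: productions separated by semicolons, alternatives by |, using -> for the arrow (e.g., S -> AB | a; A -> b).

No ε-productions.
No unit productions to eliminate.
TERM: introduce A -> f, B -> j and substitute in every rule of length ≥2.
BIN: D -> ABS becomes D -> AC, C -> BS; S -> SWD becomes S -> SE, E -> WD; W -> SDA becomes W -> SF, F -> DA; W -> WBS becomes W -> WG, G -> BS.

S -> f | SE; A -> f; B -> j; C -> BS; D -> f | AC | SA; E -> WD; F -> DA; G -> BS; W -> j | SF | WG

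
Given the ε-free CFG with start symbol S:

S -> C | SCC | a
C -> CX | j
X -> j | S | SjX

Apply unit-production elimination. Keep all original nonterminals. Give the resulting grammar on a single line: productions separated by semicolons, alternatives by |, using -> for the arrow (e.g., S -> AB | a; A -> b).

Unit productions: S->C, X->S.
Unit pairs (A ⇒* B via units): (S,C), (X,C), (X,S).
S: inherits non-unit rules of {C, S} → CX | SCC | a | j.
C: inherits non-unit rules of {C} → CX | j.
X: inherits non-unit rules of {C, S, X} → CX | SCC | SjX | a | j.

S -> a | j | CX | SCC; C -> j | CX; X -> a | j | CX | SCC | SjX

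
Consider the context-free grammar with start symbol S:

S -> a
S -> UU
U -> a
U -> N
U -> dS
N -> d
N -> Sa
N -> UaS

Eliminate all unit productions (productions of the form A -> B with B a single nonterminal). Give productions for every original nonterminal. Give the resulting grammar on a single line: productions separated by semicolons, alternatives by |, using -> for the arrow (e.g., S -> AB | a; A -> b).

S -> a | UU; N -> d | Sa | UaS; U -> a | d | Sa | dS | UaS

Unit productions: U->N.
Unit pairs (A ⇒* B via units): (U,N).
S: inherits non-unit rules of {S} → UU | a.
N: inherits non-unit rules of {N} → Sa | UaS | d.
U: inherits non-unit rules of {N, U} → Sa | UaS | a | d | dS.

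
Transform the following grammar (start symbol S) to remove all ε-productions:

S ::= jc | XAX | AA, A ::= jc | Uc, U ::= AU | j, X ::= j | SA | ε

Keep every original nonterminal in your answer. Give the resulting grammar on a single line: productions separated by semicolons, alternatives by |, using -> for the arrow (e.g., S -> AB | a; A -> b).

Nullable set: {X}.
S -> XAX: X, X nullable, giving A | AX | XA | XAX.
Drop X -> ε.
Unchanged (no nullable symbols): S -> AA; S -> jc; A -> Uc; A -> jc; U -> AU; U -> j; X -> SA; X -> j.

S -> A | AA | AX | XA | jc | XAX; A -> Uc | jc; U -> j | AU; X -> j | SA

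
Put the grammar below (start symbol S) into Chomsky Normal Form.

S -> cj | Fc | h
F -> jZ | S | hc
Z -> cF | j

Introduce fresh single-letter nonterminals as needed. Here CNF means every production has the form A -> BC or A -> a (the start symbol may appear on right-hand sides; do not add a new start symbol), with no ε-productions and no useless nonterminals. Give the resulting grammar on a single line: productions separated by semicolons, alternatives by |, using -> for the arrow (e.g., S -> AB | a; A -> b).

No ε-productions.
After unit-elimination: S -> h | Fc | cj; F -> h | Fc | cj | hc | jZ; Z -> j | cF.
TERM: introduce A -> c, C -> h, B -> j and substitute in every rule of length ≥2.

S -> h | AB | FA; A -> c; B -> j; C -> h; F -> h | AB | BZ | CA | FA; Z -> j | AF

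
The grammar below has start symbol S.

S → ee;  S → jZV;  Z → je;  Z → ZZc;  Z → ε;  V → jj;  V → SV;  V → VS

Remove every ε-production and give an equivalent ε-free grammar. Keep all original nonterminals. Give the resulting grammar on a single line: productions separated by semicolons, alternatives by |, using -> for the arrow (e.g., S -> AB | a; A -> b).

Nullable set: {Z}.
S -> jZV: Z nullable, giving jV | jZV.
Drop Z -> ε.
Z -> ZZc: Z, Z nullable, giving ZZc | Zc | c.
Unchanged (no nullable symbols): S -> ee; V -> SV; V -> VS; V -> jj; Z -> je.

S -> ee | jV | jZV; V -> SV | VS | jj; Z -> c | Zc | je | ZZc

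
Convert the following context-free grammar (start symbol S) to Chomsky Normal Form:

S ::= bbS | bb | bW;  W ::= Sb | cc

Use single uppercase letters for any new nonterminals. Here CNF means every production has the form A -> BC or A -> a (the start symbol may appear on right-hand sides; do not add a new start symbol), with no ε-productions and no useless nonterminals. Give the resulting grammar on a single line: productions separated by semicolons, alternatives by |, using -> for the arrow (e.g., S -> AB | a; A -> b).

S -> AA | AC | AW; A -> b; B -> c; C -> AS; W -> BB | SA

No ε-productions.
No unit productions to eliminate.
TERM: introduce A -> b, B -> c and substitute in every rule of length ≥2.
BIN: S -> AAS becomes S -> AC, C -> AS.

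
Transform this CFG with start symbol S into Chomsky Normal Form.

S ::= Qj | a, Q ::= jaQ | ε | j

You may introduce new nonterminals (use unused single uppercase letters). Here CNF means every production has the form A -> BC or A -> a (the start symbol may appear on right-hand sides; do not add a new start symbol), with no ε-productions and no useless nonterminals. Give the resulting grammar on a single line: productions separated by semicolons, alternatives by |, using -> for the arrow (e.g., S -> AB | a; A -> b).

S -> a | j | QA; A -> j; B -> a; C -> BQ; Q -> j | AB | AC

Nullable: {Q}; after ε-elimination: S -> a | j | Qj; Q -> j | ja | jaQ.
No unit productions to eliminate.
TERM: introduce B -> a, A -> j and substitute in every rule of length ≥2.
BIN: Q -> ABQ becomes Q -> AC, C -> BQ.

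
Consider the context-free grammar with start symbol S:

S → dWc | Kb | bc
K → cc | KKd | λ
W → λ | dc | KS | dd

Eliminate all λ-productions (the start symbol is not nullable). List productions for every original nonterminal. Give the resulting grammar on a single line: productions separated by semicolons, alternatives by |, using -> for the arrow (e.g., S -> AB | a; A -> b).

S -> b | Kb | bc | dc | dWc; K -> d | Kd | cc | KKd; W -> S | KS | dc | dd

Nullable set: {K, W}.
S -> Kb: K nullable, giving Kb | b.
S -> dWc: W nullable, giving dWc | dc.
Drop K -> λ.
K -> KKd: K, K nullable, giving KKd | Kd | d.
Drop W -> λ.
W -> KS: K nullable, giving KS | S.
Unchanged (no nullable symbols): S -> bc; K -> cc; W -> dc; W -> dd.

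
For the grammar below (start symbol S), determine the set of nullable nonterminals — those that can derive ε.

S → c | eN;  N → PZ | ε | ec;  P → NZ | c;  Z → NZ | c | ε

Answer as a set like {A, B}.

Directly nullable (have an ε-rule): {N, Z}.
P is nullable via P -> NZ (every symbol on the right is already known nullable).
Not nullable: S — each has a terminal in every rule's right-hand side or depends on a non-nullable symbol.

{N, P, Z}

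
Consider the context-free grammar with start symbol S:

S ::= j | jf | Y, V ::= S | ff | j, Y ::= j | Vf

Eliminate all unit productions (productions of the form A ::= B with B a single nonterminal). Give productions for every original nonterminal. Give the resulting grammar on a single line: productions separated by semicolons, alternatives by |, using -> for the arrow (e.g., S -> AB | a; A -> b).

Unit productions: S->Y, V->S.
Unit pairs (A ⇒* B via units): (S,Y), (V,S), (V,Y).
S: inherits non-unit rules of {S, Y} → Vf | j | jf.
V: inherits non-unit rules of {S, V, Y} → Vf | ff | j | jf.
Y: inherits non-unit rules of {Y} → Vf | j.

S -> j | Vf | jf; V -> j | Vf | ff | jf; Y -> j | Vf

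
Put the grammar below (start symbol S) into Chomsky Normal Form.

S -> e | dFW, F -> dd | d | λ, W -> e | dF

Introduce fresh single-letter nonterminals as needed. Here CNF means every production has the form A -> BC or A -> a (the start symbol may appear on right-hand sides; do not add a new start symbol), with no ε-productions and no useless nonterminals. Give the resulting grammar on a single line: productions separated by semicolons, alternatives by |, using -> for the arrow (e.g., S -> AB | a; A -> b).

Nullable: {F}; after ε-elimination: S -> e | dW | dFW; F -> d | dd; W -> d | e | dF.
No unit productions to eliminate.
TERM: introduce A -> d and substitute in every rule of length ≥2.
BIN: S -> AFW becomes S -> AB, B -> FW.

S -> e | AB | AW; A -> d; B -> FW; F -> d | AA; W -> d | e | AF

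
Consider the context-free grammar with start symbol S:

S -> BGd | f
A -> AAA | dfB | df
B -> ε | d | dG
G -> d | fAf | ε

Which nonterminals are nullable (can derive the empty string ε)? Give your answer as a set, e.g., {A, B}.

Directly nullable (have an ε-rule): {B, G}.
Not nullable: A, S — each has a terminal in every rule's right-hand side or depends on a non-nullable symbol.

{B, G}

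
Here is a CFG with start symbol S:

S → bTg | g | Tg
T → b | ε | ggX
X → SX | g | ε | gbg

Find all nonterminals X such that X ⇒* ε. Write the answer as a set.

Directly nullable (have an ε-rule): {T, X}.
Not nullable: S — each has a terminal in every rule's right-hand side or depends on a non-nullable symbol.

{T, X}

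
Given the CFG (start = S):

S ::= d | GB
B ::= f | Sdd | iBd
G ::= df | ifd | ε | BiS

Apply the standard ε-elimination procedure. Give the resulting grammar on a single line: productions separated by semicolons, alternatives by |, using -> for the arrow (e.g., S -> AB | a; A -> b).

S -> B | d | GB; B -> f | Sdd | iBd; G -> df | BiS | ifd

Nullable set: {G}.
S -> GB: G nullable, giving B | GB.
Drop G -> ε.
Unchanged (no nullable symbols): S -> d; B -> Sdd; B -> f; B -> iBd; G -> BiS; G -> df; G -> ifd.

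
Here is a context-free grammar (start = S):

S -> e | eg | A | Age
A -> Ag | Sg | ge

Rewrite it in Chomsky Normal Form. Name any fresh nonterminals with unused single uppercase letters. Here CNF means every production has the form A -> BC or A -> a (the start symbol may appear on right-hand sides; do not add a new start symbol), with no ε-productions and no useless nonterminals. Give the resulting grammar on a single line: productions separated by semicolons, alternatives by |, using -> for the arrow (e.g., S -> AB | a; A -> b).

S -> e | AB | AD | BC | CB | SB; A -> AB | BC | SB; B -> g; C -> e; D -> BC

No ε-productions.
After unit-elimination: S -> e | Ag | Sg | eg | ge | Age; A -> Ag | Sg | ge.
TERM: introduce C -> e, B -> g and substitute in every rule of length ≥2.
BIN: S -> ABC becomes S -> AD, D -> BC.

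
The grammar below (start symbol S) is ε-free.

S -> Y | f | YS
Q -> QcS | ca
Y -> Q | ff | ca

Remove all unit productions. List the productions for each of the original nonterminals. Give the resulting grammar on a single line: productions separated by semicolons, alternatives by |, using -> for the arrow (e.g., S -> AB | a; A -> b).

Unit productions: S->Y, Y->Q.
Unit pairs (A ⇒* B via units): (S,Q), (S,Y), (Y,Q).
S: inherits non-unit rules of {Q, S, Y} → QcS | YS | ca | f | ff.
Q: inherits non-unit rules of {Q} → QcS | ca.
Y: inherits non-unit rules of {Q, Y} → QcS | ca | ff.

S -> f | YS | ca | ff | QcS; Q -> ca | QcS; Y -> ca | ff | QcS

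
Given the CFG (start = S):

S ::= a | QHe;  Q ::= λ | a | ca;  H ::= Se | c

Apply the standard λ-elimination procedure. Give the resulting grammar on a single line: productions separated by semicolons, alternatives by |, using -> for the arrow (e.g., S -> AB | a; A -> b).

Nullable set: {Q}.
S -> QHe: Q nullable, giving He | QHe.
Drop Q -> λ.
Unchanged (no nullable symbols): S -> a; H -> Se; H -> c; Q -> a; Q -> ca.

S -> a | He | QHe; H -> c | Se; Q -> a | ca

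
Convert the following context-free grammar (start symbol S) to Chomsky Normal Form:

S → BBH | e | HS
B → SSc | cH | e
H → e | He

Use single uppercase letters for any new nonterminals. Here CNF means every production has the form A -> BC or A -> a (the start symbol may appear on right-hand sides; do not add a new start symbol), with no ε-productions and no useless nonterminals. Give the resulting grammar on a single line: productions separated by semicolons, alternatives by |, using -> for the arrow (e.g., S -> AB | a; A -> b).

No ε-productions.
No unit productions to eliminate.
TERM: introduce A -> c, C -> e and substitute in every rule of length ≥2.
BIN: B -> SSA becomes B -> SD, D -> SA; S -> BBH becomes S -> BE, E -> BH.

S -> e | BE | HS; A -> c; B -> e | AH | SD; C -> e; D -> SA; E -> BH; H -> e | HC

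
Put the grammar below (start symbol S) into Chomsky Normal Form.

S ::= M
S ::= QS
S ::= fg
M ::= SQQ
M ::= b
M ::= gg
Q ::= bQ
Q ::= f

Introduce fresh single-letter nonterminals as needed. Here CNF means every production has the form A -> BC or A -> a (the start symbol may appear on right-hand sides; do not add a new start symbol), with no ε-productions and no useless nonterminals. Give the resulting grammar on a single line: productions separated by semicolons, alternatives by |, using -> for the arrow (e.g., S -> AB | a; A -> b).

S -> b | AA | CA | QS | SE; A -> g; B -> b; C -> f; E -> QQ; Q -> f | BQ

No ε-productions.
After unit-elimination: S -> b | QS | fg | gg | SQQ; M -> b | gg | SQQ; Q -> f | bQ.
TERM: introduce B -> b, C -> f, A -> g and substitute in every rule of length ≥2.
BIN: M -> SQQ becomes M -> SD, D -> QQ; S -> SQQ becomes S -> SE, E -> QQ.
Drop unreachable/unproductive: M.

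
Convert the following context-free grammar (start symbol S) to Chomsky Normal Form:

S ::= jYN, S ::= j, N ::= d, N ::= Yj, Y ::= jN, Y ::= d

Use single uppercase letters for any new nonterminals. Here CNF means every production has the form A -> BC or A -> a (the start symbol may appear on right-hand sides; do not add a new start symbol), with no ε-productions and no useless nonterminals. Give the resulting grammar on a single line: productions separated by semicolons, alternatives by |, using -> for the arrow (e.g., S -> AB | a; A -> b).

S -> j | AB; A -> j; B -> YN; N -> d | YA; Y -> d | AN

No ε-productions.
No unit productions to eliminate.
TERM: introduce A -> j and substitute in every rule of length ≥2.
BIN: S -> AYN becomes S -> AB, B -> YN.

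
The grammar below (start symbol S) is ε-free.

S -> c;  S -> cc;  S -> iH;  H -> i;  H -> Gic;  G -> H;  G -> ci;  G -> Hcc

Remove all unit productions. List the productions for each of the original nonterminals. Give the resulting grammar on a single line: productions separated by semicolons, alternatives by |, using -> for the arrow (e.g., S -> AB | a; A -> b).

Unit productions: G->H.
Unit pairs (A ⇒* B via units): (G,H).
S: inherits non-unit rules of {S} → c | cc | iH.
G: inherits non-unit rules of {G, H} → Gic | Hcc | ci | i.
H: inherits non-unit rules of {H} → Gic | i.

S -> c | cc | iH; G -> i | ci | Gic | Hcc; H -> i | Gic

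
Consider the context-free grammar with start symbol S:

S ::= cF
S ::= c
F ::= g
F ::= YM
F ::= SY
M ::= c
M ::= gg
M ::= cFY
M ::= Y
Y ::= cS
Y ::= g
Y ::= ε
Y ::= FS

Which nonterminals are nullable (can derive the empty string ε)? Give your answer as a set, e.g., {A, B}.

{F, M, Y}

Directly nullable (have an ε-rule): {Y}.
M is nullable via M -> Y (every symbol on the right is already known nullable).
F is nullable via F -> YM (every symbol on the right is already known nullable).
Not nullable: S — each has a terminal in every rule's right-hand side or depends on a non-nullable symbol.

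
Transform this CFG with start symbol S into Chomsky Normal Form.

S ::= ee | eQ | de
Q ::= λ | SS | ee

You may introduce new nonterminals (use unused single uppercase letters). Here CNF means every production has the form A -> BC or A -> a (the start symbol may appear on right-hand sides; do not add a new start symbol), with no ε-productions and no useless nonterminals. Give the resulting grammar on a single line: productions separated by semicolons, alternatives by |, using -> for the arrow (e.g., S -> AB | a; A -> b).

Nullable: {Q}; after ε-elimination: S -> e | de | eQ | ee; Q -> SS | ee.
No unit productions to eliminate.
TERM: introduce B -> d, A -> e and substitute in every rule of length ≥2.

S -> e | AA | AQ | BA; A -> e; B -> d; Q -> AA | SS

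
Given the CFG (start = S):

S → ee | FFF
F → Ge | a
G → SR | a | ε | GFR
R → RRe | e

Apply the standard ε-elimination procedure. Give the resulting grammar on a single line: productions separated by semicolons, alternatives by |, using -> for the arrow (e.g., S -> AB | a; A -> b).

Nullable set: {G}.
F -> Ge: G nullable, giving Ge | e.
Drop G -> ε.
G -> GFR: G nullable, giving FR | GFR.
Unchanged (no nullable symbols): S -> FFF; S -> ee; F -> a; G -> SR; G -> a; R -> RRe; R -> e.

S -> ee | FFF; F -> a | e | Ge; G -> a | FR | SR | GFR; R -> e | RRe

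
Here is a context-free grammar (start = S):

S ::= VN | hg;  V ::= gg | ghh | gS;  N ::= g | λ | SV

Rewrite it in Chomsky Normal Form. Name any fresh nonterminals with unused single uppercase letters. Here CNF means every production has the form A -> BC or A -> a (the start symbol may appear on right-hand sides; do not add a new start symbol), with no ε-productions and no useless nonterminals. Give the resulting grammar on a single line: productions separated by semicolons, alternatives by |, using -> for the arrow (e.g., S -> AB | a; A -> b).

Nullable: {N}; after ε-elimination: S -> V | VN | hg; N -> g | SV; V -> gS | gg | ghh.
After unit-elimination: S -> VN | gS | gg | hg | ghh; N -> g | SV; V -> gS | gg | ghh.
TERM: introduce A -> g, B -> h and substitute in every rule of length ≥2.
BIN: S -> ABB becomes S -> AC, C -> BB; V -> ABB becomes V -> AD, D -> BB.

S -> AA | AC | AS | BA | VN; A -> g; B -> h; C -> BB; D -> BB; N -> g | SV; V -> AA | AD | AS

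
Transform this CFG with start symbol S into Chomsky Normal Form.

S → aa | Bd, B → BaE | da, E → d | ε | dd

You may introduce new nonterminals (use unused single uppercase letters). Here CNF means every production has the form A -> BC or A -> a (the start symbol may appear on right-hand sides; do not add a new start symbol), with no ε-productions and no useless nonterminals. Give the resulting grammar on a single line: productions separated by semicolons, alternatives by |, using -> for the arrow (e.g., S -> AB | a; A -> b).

Nullable: {E}; after ε-elimination: S -> Bd | aa; B -> Ba | da | BaE; E -> d | dd.
No unit productions to eliminate.
TERM: introduce A -> a, C -> d and substitute in every rule of length ≥2.
BIN: B -> BAE becomes B -> BD, D -> AE.

S -> AA | BC; A -> a; B -> BA | BD | CA; C -> d; D -> AE; E -> d | CC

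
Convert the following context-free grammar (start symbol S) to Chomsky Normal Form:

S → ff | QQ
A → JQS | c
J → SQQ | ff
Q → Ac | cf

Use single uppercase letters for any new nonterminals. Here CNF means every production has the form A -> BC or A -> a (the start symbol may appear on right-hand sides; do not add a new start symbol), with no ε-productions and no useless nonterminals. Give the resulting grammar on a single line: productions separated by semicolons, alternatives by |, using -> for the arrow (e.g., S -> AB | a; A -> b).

S -> BB | QQ; A -> c | JD; B -> f; C -> c; D -> QS; E -> QQ; J -> BB | SE; Q -> AC | CB

No ε-productions.
No unit productions to eliminate.
TERM: introduce C -> c, B -> f and substitute in every rule of length ≥2.
BIN: A -> JQS becomes A -> JD, D -> QS; J -> SQQ becomes J -> SE, E -> QQ.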